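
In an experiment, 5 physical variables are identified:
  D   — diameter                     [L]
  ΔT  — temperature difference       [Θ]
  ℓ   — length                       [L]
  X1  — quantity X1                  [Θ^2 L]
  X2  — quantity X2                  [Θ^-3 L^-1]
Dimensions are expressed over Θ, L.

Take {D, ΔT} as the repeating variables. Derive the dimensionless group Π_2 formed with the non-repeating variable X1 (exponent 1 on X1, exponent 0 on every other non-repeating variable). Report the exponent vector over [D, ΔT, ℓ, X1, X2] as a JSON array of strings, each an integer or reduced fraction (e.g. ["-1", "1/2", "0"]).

["-1", "-2", "0", "1", "0"]

Dimensional matrix (Θ×L by D×ΔT×ℓ×X1×X2):
  Θ: [ 0  1  0  2 -3]
  L: [ 1  0  1  1 -1]
Echelon form has 2 nonzero rows (pivots: D,ΔT)
Repeat: D,ΔT; free: ℓ,X1,X2
RREF:
  r0: [   1    0    1    1   -1]
  r1: [   0    1    0    2   -3]
Fix exponent of X1 at 1, ℓ at 0, X2 at 0; solve each RREF row for its pivot's exponent:
  r0: exp(D) + (1)·1 = 0 ⇒ exp(D) = -1
  r1: exp(ΔT) + (2)·1 = 0 ⇒ exp(ΔT) = -2
Π_2 = D^-1 · ΔT^-2 · X1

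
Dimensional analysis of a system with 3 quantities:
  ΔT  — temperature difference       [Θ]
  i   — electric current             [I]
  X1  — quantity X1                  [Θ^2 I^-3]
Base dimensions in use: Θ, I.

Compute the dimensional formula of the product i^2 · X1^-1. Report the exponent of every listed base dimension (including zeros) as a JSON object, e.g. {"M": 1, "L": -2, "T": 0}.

{"Θ": -2, "I": 5}

Dimensional matrix (Θ×I by ΔT×i×X1):
  Θ: [ 1  0  2]
  I: [ 0  1 -3]
  [Θ]: (2)·0+(-1)·2 = -2
  [I]: (2)·1+(-1)·-3 = 5
⇒ Θ^-2 I^5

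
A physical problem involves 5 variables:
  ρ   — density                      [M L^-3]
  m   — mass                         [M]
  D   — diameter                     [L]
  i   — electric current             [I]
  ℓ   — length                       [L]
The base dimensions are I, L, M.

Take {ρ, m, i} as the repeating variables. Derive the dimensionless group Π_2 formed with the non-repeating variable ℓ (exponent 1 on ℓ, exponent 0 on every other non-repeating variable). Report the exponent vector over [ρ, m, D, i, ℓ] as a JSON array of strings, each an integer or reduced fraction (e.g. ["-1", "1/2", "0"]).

Exponent matrix [I,L,M] × [ρ,m,D,i,ℓ]:
  I: [ 0  0  0  1  0]
  L: [-3  0  1  0  1]
  M: [ 1  1  0  0  0]
Row reduction gives pivot columns ρ,m,i; rank = 3
Pivot set = {ρ,m,i}, free = {D,ℓ}
RREF:
  r0: [   1    0 -1/3    0 -1/3]
  r1: [   0    1  1/3    0  1/3]
  r2: [   0    0    0    1    0]
Fix exponent of ℓ at 1, D at 0; solve each RREF row for its pivot's exponent:
  r0: exp(ρ) + (-1/3)·1 = 0 ⇒ exp(ρ) = 1/3
  r1: exp(m) + (1/3)·1 = 0 ⇒ exp(m) = -1/3
  r2: exp(i) + (0)·1 = 0 ⇒ exp(i) = 0
Π_2 = ρ^(1/3) · m^(-1/3) · ℓ

["1/3", "-1/3", "0", "0", "1"]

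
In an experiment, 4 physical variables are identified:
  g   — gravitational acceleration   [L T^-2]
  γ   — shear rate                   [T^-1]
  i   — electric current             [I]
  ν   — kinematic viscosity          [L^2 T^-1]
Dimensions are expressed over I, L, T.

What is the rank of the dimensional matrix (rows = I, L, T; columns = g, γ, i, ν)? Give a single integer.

3

Dimensional matrix (I×L×T by g×γ×i×ν):
  I: [ 0  0  1  0]
  L: [ 1  0  0  2]
  T: [-2 -1  0 -1]
Row reduction gives pivot columns g,γ,i; rank = 3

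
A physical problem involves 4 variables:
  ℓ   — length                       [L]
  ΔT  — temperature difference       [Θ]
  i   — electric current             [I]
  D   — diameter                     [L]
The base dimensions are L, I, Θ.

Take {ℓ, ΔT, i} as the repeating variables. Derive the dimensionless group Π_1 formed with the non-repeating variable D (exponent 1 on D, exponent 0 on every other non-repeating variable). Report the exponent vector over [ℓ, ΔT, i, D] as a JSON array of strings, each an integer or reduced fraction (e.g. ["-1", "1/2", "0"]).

["-1", "0", "0", "1"]

Dimensional matrix (L×I×Θ by ℓ×ΔT×i×D):
  L: [ 1  0  0  1]
  I: [ 0  0  1  0]
  Θ: [ 0  1  0  0]
Echelon form has 3 nonzero rows (pivots: ℓ,ΔT,i)
Pivot set = {ℓ,ΔT,i}, free = {D}
RREF:
  r0: [   1    0    0    1]
  r1: [   0    1    0    0]
  r2: [   0    0    1    0]
Fix exponent of D at 1; solve each RREF row for its pivot's exponent:
  r0: exp(ℓ) + (1)·1 = 0 ⇒ exp(ℓ) = -1
  r1: exp(ΔT) + (0)·1 = 0 ⇒ exp(ΔT) = 0
  r2: exp(i) + (0)·1 = 0 ⇒ exp(i) = 0
Π_1 = ℓ^-1 · D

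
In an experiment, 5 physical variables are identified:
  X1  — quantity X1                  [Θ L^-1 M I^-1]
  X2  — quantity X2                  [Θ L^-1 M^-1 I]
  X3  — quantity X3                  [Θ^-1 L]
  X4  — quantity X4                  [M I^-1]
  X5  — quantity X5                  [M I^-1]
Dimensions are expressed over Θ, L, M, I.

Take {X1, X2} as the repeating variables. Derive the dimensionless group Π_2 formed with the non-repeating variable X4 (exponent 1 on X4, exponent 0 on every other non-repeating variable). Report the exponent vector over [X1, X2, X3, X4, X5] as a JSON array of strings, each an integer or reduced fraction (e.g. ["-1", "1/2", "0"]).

["-1/2", "1/2", "0", "1", "0"]

Write exponents as rows Θ,L,M,I / cols X1,X2,X3,X4,X5:
  Θ: [ 1  1 -1  0  0]
  L: [-1 -1  1  0  0]
  M: [ 1 -1  0  1  1]
  I: [-1  1  0 -1 -1]
RREF → pivots at {X1,X2} ⇒ r = 2
Repeat: X1,X2; free: X3,X4,X5
RREF:
  r0: [   1    0 -1/2  1/2  1/2]
  r1: [   0    1 -1/2 -1/2 -1/2]
  r2: [   0    0    0    0    0]
  r3: [   0    0    0    0    0]
Fix exponent of X4 at 1, X3 at 0, X5 at 0; solve each RREF row for its pivot's exponent:
  r0: exp(X1) + (1/2)·1 = 0 ⇒ exp(X1) = -1/2
  r1: exp(X2) + (-1/2)·1 = 0 ⇒ exp(X2) = 1/2
Π_2 = X1^(-1/2) · X2^(1/2) · X4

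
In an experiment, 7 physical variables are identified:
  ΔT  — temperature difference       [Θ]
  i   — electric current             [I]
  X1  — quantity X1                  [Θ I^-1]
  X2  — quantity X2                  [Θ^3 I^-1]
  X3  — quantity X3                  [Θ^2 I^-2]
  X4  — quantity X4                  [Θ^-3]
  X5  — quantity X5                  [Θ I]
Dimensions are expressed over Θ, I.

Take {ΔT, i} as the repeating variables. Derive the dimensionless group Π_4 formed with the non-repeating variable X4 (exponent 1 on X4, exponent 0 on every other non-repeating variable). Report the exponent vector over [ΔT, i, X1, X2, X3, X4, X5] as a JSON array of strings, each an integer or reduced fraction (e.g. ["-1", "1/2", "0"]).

Write exponents as rows Θ,I / cols ΔT,i,X1,X2,X3,X4,X5:
  Θ: [ 1  0  1  3  2 -3  1]
  I: [ 0  1 -1 -1 -2  0  1]
Echelon form has 2 nonzero rows (pivots: ΔT,i)
Repeat: ΔT,i; free: X1,X2,X3,X4,X5
RREF:
  r0: [   1    0    1    3    2   -3    1]
  r1: [   0    1   -1   -1   -2    0    1]
Fix exponent of X4 at 1, X1 at 0, X2 at 0, X3 at 0, X5 at 0; solve each RREF row for its pivot's exponent:
  r0: exp(ΔT) + (-3)·1 = 0 ⇒ exp(ΔT) = 3
  r1: exp(i) + (0)·1 = 0 ⇒ exp(i) = 0
Π_4 = ΔT^3 · X4

["3", "0", "0", "0", "0", "1", "0"]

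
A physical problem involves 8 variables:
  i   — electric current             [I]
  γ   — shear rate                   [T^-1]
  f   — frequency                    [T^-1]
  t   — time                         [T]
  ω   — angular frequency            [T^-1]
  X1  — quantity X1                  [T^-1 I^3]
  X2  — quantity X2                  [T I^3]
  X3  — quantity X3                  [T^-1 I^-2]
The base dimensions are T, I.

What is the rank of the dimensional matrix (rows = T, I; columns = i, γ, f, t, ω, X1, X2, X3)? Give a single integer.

2

Exponent matrix [T,I] × [i,γ,f,t,ω,X1,X2,X3]:
  T: [ 0 -1 -1  1 -1 -1  1 -1]
  I: [ 1  0  0  0  0  3  3 -2]
RREF → pivots at {i,γ} ⇒ r = 2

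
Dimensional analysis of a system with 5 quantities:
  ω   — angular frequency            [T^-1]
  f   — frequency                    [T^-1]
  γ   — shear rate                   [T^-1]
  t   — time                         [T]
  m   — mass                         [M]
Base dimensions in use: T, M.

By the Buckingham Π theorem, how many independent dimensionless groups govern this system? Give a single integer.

3

Dimensional matrix (T×M by ω×f×γ×t×m):
  T: [-1 -1 -1  1  0]
  M: [ 0  0  0  0  1]
Row reduction gives pivot columns ω,m; rank = 2
Π count = n − r = 5 − 2 = 3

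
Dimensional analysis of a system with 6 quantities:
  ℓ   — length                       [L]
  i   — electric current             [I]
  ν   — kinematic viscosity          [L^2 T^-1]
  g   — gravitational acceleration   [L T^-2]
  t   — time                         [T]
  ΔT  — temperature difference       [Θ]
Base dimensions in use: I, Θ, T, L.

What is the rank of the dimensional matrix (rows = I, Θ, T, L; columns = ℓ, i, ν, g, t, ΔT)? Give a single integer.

4

Dimensional matrix (I×Θ×T×L by ℓ×i×ν×g×t×ΔT):
  I: [ 0  1  0  0  0  0]
  Θ: [ 0  0  0  0  0  1]
  T: [ 0  0 -1 -2  1  0]
  L: [ 1  0  2  1  0  0]
Echelon form has 4 nonzero rows (pivots: ℓ,i,ν,ΔT)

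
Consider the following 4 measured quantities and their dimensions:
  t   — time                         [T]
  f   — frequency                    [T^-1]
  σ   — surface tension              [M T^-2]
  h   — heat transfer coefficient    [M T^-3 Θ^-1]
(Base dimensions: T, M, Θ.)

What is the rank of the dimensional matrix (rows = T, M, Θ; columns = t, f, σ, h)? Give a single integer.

3

Write exponents as rows T,M,Θ / cols t,f,σ,h:
  T: [ 1 -1 -2 -3]
  M: [ 0  0  1  1]
  Θ: [ 0  0  0 -1]
Row reduction gives pivot columns t,σ,h; rank = 3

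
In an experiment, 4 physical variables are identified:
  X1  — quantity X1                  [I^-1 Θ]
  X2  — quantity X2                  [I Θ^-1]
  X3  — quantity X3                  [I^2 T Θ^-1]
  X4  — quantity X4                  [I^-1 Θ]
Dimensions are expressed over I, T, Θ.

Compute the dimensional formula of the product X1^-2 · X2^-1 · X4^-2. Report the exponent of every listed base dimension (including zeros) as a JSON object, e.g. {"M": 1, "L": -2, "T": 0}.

Write exponents as rows I,T,Θ / cols X1,X2,X3,X4:
  I: [-1  1  2 -1]
  T: [ 0  0  1  0]
  Θ: [ 1 -1 -1  1]
  [I]: (-2)·-1+(-1)·1+(-2)·-1 = 3
  [T]: (-2)·0+(-1)·0+(-2)·0 = 0
  [Θ]: (-2)·1+(-1)·-1+(-2)·1 = -3
⇒ I^3 Θ^-3

{"I": 3, "T": 0, "Θ": -3}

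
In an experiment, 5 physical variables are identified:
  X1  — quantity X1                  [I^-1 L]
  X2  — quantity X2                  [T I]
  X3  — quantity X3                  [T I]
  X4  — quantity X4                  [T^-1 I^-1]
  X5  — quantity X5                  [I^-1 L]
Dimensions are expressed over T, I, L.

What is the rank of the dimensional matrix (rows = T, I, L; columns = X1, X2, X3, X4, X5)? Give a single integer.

2

Dimensional matrix (T×I×L by X1×X2×X3×X4×X5):
  T: [ 0  1  1 -1  0]
  I: [-1  1  1 -1 -1]
  L: [ 1  0  0  0  1]
Row reduction gives pivot columns X1,X2; rank = 2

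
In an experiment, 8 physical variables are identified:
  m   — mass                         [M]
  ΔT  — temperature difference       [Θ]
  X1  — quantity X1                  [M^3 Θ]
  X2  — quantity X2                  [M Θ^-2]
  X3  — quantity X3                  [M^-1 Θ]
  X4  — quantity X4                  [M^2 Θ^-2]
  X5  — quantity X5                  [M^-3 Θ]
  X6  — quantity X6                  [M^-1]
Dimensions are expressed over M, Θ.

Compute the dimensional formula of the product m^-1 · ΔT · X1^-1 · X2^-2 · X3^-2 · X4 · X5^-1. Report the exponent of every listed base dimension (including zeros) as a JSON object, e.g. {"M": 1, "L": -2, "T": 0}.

Exponent matrix [M,Θ] × [m,ΔT,X1,X2,X3,X4,X5,X6]:
  M: [ 1  0  3  1 -1  2 -3 -1]
  Θ: [ 0  1  1 -2  1 -2  1  0]
  [M]: (-1)·1+(1)·0+(-1)·3+(-2)·1+(-2)·-1+(1)·2+(-1)·-3 = 1
  [Θ]: (-1)·0+(1)·1+(-1)·1+(-2)·-2+(-2)·1+(1)·-2+(-1)·1 = -1
⇒ M Θ^-1

{"M": 1, "Θ": -1}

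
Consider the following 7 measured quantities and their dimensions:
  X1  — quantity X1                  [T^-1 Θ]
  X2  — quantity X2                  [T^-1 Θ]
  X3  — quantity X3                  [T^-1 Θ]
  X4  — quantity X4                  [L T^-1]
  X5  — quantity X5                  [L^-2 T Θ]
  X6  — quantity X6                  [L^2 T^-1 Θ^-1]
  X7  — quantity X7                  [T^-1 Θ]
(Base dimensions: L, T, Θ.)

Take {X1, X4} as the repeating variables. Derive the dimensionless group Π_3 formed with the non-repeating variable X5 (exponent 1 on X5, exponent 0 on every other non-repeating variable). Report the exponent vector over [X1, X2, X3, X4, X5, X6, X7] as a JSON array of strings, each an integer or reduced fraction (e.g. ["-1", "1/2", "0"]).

Write exponents as rows L,T,Θ / cols X1,X2,X3,X4,X5,X6,X7:
  L: [ 0  0  0  1 -2  2  0]
  T: [-1 -1 -1 -1  1 -1 -1]
  Θ: [ 1  1  1  0  1 -1  1]
Echelon form has 2 nonzero rows (pivots: X1,X4)
Pivot set = {X1,X4}, free = {X2,X3,X5,X6,X7}
RREF:
  r0: [   1    1    1    0    1   -1    1]
  r1: [   0    0    0    1   -2    2    0]
  r2: [   0    0    0    0    0    0    0]
Fix exponent of X5 at 1, X2 at 0, X3 at 0, X6 at 0, X7 at 0; solve each RREF row for its pivot's exponent:
  r0: exp(X1) + (1)·1 = 0 ⇒ exp(X1) = -1
  r1: exp(X4) + (-2)·1 = 0 ⇒ exp(X4) = 2
Π_3 = X1^-1 · X4^2 · X5

["-1", "0", "0", "2", "1", "0", "0"]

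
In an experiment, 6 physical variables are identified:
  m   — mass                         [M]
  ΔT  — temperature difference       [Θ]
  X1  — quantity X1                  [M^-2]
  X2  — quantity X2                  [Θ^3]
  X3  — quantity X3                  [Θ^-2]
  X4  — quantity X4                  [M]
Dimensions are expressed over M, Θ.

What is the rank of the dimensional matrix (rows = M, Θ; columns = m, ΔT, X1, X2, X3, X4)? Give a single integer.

2

Write exponents as rows M,Θ / cols m,ΔT,X1,X2,X3,X4:
  M: [ 1  0 -2  0  0  1]
  Θ: [ 0  1  0  3 -2  0]
Row reduction gives pivot columns m,ΔT; rank = 2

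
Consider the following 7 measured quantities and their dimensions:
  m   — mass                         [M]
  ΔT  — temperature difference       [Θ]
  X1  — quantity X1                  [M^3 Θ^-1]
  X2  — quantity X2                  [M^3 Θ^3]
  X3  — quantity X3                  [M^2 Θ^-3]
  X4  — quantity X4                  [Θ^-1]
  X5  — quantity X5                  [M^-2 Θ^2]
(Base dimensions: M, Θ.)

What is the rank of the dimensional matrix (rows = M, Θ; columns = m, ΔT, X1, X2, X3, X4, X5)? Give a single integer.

Write exponents as rows M,Θ / cols m,ΔT,X1,X2,X3,X4,X5:
  M: [ 1  0  3  3  2  0 -2]
  Θ: [ 0  1 -1  3 -3 -1  2]
Echelon form has 2 nonzero rows (pivots: m,ΔT)

2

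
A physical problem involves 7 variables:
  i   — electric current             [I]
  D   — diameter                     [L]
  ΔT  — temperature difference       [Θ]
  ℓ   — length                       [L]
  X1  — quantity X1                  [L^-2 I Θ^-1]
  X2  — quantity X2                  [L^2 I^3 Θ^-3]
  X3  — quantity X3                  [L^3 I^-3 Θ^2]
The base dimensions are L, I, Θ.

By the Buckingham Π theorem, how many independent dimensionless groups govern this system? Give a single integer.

4

Dimensional matrix (L×I×Θ by i×D×ΔT×ℓ×X1×X2×X3):
  L: [ 0  1  0  1 -2  2  3]
  I: [ 1  0  0  0  1  3 -3]
  Θ: [ 0  0  1  0 -1 -3  2]
Row reduction gives pivot columns i,D,ΔT; rank = 3
Π count = n − r = 7 − 3 = 4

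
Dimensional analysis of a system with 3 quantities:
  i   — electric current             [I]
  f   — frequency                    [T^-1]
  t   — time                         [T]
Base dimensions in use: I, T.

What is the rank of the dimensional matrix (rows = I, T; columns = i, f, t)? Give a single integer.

2

Write exponents as rows I,T / cols i,f,t:
  I: [ 1  0  0]
  T: [ 0 -1  1]
Echelon form has 2 nonzero rows (pivots: i,f)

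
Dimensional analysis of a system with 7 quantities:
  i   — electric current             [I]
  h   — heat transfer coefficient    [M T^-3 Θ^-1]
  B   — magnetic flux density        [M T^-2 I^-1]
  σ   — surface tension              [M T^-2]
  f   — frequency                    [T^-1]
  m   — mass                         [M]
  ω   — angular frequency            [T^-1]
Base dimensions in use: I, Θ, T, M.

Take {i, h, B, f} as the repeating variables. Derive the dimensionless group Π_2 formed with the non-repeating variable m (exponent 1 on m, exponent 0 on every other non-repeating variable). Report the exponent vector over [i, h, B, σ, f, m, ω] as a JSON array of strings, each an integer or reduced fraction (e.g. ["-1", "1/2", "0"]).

["-1", "0", "-1", "0", "2", "1", "0"]

Write exponents as rows I,Θ,T,M / cols i,h,B,σ,f,m,ω:
  I: [ 1  0 -1  0  0  0  0]
  Θ: [ 0 -1  0  0  0  0  0]
  T: [ 0 -3 -2 -2 -1  0 -1]
  M: [ 0  1  1  1  0  1  0]
RREF → pivots at {i,h,B,f} ⇒ r = 4
Repeat: i,h,B,f; free: σ,m,ω
RREF:
  r0: [   1    0    0    1    0    1    0]
  r1: [   0    1    0    0    0    0    0]
  r2: [   0    0    1    1    0    1    0]
  r3: [   0    0    0    0    1   -2    1]
Fix exponent of m at 1, σ at 0, ω at 0; solve each RREF row for its pivot's exponent:
  r0: exp(i) + (1)·1 = 0 ⇒ exp(i) = -1
  r1: exp(h) + (0)·1 = 0 ⇒ exp(h) = 0
  r2: exp(B) + (1)·1 = 0 ⇒ exp(B) = -1
  r3: exp(f) + (-2)·1 = 0 ⇒ exp(f) = 2
Π_2 = i^-1 · B^-1 · f^2 · m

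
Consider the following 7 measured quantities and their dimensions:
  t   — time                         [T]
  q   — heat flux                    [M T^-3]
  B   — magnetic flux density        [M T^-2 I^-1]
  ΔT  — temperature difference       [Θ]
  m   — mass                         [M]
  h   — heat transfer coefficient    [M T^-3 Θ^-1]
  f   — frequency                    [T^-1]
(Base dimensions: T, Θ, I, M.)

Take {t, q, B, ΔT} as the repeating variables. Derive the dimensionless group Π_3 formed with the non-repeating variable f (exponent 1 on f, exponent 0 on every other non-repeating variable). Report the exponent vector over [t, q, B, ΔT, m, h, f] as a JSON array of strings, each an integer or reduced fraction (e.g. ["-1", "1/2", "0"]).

Dimensional matrix (T×Θ×I×M by t×q×B×ΔT×m×h×f):
  T: [ 1 -3 -2  0  0 -3 -1]
  Θ: [ 0  0  0  1  0 -1  0]
  I: [ 0  0 -1  0  0  0  0]
  M: [ 0  1  1  0  1  1  0]
Echelon form has 4 nonzero rows (pivots: t,q,B,ΔT)
Repeat: t,q,B,ΔT; free: m,h,f
RREF:
  r0: [   1    0    0    0    3    0   -1]
  r1: [   0    1    0    0    1    1    0]
  r2: [   0    0    1    0    0    0    0]
  r3: [   0    0    0    1    0   -1    0]
Fix exponent of f at 1, m at 0, h at 0; solve each RREF row for its pivot's exponent:
  r0: exp(t) + (-1)·1 = 0 ⇒ exp(t) = 1
  r1: exp(q) + (0)·1 = 0 ⇒ exp(q) = 0
  r2: exp(B) + (0)·1 = 0 ⇒ exp(B) = 0
  r3: exp(ΔT) + (0)·1 = 0 ⇒ exp(ΔT) = 0
Π_3 = t · f

["1", "0", "0", "0", "0", "0", "1"]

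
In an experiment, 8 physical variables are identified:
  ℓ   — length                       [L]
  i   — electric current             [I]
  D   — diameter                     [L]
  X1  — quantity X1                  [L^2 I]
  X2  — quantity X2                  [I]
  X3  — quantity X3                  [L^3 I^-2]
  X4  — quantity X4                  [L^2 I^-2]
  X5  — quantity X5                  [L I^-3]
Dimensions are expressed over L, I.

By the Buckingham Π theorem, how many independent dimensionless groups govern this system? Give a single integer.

Dimensional matrix (L×I by ℓ×i×D×X1×X2×X3×X4×X5):
  L: [ 1  0  1  2  0  3  2  1]
  I: [ 0  1  0  1  1 -2 -2 -3]
Echelon form has 2 nonzero rows (pivots: ℓ,i)
8 vars − rank 2 = 6 Π groups

6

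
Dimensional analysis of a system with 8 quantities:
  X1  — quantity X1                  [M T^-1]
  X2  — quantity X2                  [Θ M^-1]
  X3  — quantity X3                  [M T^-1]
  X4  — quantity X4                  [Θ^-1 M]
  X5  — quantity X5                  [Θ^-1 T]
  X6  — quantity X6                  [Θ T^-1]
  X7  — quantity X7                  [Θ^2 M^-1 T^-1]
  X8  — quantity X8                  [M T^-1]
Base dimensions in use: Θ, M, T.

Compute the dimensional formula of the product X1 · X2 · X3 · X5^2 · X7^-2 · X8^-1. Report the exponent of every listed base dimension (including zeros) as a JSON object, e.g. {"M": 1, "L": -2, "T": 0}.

Exponent matrix [Θ,M,T] × [X1,X2,X3,X4,X5,X6,X7,X8]:
  Θ: [ 0  1  0 -1 -1  1  2  0]
  M: [ 1 -1  1  1  0  0 -1  1]
  T: [-1  0 -1  0  1 -1 -1 -1]
  [Θ]: (1)·0+(1)·1+(1)·0+(2)·-1+(-2)·2+(-1)·0 = -5
  [M]: (1)·1+(1)·-1+(1)·1+(2)·0+(-2)·-1+(-1)·1 = 2
  [T]: (1)·-1+(1)·0+(1)·-1+(2)·1+(-2)·-1+(-1)·-1 = 3
⇒ Θ^-5 M^2 T^3

{"Θ": -5, "M": 2, "T": 3}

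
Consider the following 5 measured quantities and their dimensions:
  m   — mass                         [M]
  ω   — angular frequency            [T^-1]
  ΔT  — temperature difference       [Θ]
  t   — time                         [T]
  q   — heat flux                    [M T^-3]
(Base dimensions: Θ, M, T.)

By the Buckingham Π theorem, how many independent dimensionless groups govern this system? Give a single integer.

Write exponents as rows Θ,M,T / cols m,ω,ΔT,t,q:
  Θ: [ 0  0  1  0  0]
  M: [ 1  0  0  0  1]
  T: [ 0 -1  0  1 -3]
Echelon form has 3 nonzero rows (pivots: m,ω,ΔT)
5 vars − rank 3 = 2 Π groups

2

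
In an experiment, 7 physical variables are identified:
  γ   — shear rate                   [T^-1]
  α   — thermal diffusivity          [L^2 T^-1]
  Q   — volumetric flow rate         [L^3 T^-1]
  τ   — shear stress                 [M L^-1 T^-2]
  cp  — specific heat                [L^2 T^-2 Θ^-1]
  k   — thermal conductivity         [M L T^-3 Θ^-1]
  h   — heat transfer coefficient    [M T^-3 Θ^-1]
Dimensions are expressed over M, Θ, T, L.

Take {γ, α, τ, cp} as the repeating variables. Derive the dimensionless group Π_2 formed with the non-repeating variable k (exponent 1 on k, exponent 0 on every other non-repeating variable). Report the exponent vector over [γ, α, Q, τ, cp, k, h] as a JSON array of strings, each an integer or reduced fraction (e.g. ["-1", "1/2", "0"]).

["1", "0", "0", "-1", "-1", "1", "0"]

Dimensional matrix (M×Θ×T×L by γ×α×Q×τ×cp×k×h):
  M: [ 0  0  0  1  0  1  1]
  Θ: [ 0  0  0  0 -1 -1 -1]
  T: [-1 -1 -1 -2 -2 -3 -3]
  L: [ 0  2  3 -1  2  1  0]
Row reduction gives pivot columns γ,α,τ,cp; rank = 4
Pivot set = {γ,α,τ,cp}, free = {Q,k,h}
RREF:
  r0: [   1    0 -1/2    0    0   -1 -1/2]
  r1: [   0    1  3/2    0    0    0 -1/2]
  r2: [   0    0    0    1    0    1    1]
  r3: [   0    0    0    0    1    1    1]
Fix exponent of k at 1, Q at 0, h at 0; solve each RREF row for its pivot's exponent:
  r0: exp(γ) + (-1)·1 = 0 ⇒ exp(γ) = 1
  r1: exp(α) + (0)·1 = 0 ⇒ exp(α) = 0
  r2: exp(τ) + (1)·1 = 0 ⇒ exp(τ) = -1
  r3: exp(cp) + (1)·1 = 0 ⇒ exp(cp) = -1
Π_2 = γ · τ^-1 · cp^-1 · k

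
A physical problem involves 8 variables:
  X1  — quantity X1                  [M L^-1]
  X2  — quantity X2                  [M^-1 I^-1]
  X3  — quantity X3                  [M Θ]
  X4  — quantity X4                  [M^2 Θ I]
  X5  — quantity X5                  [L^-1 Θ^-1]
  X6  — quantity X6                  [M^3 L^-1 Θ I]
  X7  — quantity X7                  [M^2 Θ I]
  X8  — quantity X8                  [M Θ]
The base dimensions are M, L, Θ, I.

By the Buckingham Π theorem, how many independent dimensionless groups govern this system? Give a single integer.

5

Exponent matrix [M,L,Θ,I] × [X1,X2,X3,X4,X5,X6,X7,X8]:
  M: [ 1 -1  1  2  0  3  2  1]
  L: [-1  0  0  0 -1 -1  0  0]
  Θ: [ 0  0  1  1 -1  1  1  1]
  I: [ 0 -1  0  1  0  1  1  0]
Echelon form has 3 nonzero rows (pivots: X1,X2,X3)
8 vars − rank 3 = 5 Π groups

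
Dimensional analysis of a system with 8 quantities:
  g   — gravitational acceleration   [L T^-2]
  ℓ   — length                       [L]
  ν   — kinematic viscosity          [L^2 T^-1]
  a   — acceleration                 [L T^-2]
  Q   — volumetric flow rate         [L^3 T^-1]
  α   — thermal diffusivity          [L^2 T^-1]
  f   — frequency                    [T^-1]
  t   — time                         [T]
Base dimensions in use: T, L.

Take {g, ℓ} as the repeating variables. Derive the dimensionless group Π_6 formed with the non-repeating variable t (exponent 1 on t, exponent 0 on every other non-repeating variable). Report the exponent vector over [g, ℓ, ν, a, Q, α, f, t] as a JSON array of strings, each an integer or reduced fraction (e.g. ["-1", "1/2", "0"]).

Write exponents as rows T,L / cols g,ℓ,ν,a,Q,α,f,t:
  T: [-2  0 -1 -2 -1 -1 -1  1]
  L: [ 1  1  2  1  3  2  0  0]
Echelon form has 2 nonzero rows (pivots: g,ℓ)
Pivot set = {g,ℓ}, free = {ν,a,Q,α,f,t}
RREF:
  r0: [   1    0  1/2    1  1/2  1/2  1/2 -1/2]
  r1: [   0    1  3/2    0  5/2  3/2 -1/2  1/2]
Fix exponent of t at 1, ν at 0, a at 0, Q at 0, α at 0, f at 0; solve each RREF row for its pivot's exponent:
  r0: exp(g) + (-1/2)·1 = 0 ⇒ exp(g) = 1/2
  r1: exp(ℓ) + (1/2)·1 = 0 ⇒ exp(ℓ) = -1/2
Π_6 = g^(1/2) · ℓ^(-1/2) · t

["1/2", "-1/2", "0", "0", "0", "0", "0", "1"]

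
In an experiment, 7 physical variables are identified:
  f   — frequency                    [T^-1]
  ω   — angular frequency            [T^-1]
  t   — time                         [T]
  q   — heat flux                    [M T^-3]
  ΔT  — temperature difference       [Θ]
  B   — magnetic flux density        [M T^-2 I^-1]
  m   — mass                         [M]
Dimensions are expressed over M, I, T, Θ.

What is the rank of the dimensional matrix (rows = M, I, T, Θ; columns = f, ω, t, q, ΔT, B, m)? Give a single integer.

4

Exponent matrix [M,I,T,Θ] × [f,ω,t,q,ΔT,B,m]:
  M: [ 0  0  0  1  0  1  1]
  I: [ 0  0  0  0  0 -1  0]
  T: [-1 -1  1 -3  0 -2  0]
  Θ: [ 0  0  0  0  1  0  0]
Row reduction gives pivot columns f,q,ΔT,B; rank = 4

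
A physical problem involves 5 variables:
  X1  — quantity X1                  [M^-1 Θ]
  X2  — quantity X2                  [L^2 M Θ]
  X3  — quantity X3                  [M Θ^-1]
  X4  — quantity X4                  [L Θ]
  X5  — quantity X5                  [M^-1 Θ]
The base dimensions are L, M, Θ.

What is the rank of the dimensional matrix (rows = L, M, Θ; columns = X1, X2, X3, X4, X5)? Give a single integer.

2

Dimensional matrix (L×M×Θ by X1×X2×X3×X4×X5):
  L: [ 0  2  0  1  0]
  M: [-1  1  1  0 -1]
  Θ: [ 1  1 -1  1  1]
Echelon form has 2 nonzero rows (pivots: X1,X2)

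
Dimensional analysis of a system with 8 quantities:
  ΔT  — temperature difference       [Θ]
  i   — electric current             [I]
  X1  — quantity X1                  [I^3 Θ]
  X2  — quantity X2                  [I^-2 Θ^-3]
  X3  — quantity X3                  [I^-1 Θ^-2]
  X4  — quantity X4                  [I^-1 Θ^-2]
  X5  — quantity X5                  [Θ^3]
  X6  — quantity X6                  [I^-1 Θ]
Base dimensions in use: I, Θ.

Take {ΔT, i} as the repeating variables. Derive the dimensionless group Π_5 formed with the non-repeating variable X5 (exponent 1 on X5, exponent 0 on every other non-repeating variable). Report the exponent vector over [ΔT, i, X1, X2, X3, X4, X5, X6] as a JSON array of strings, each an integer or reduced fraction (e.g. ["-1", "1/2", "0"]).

["-3", "0", "0", "0", "0", "0", "1", "0"]

Exponent matrix [I,Θ] × [ΔT,i,X1,X2,X3,X4,X5,X6]:
  I: [ 0  1  3 -2 -1 -1  0 -1]
  Θ: [ 1  0  1 -3 -2 -2  3  1]
Row reduction gives pivot columns ΔT,i; rank = 2
Pivot set = {ΔT,i}, free = {X1,X2,X3,X4,X5,X6}
RREF:
  r0: [   1    0    1   -3   -2   -2    3    1]
  r1: [   0    1    3   -2   -1   -1    0   -1]
Fix exponent of X5 at 1, X1 at 0, X2 at 0, X3 at 0, X4 at 0, X6 at 0; solve each RREF row for its pivot's exponent:
  r0: exp(ΔT) + (3)·1 = 0 ⇒ exp(ΔT) = -3
  r1: exp(i) + (0)·1 = 0 ⇒ exp(i) = 0
Π_5 = ΔT^-3 · X5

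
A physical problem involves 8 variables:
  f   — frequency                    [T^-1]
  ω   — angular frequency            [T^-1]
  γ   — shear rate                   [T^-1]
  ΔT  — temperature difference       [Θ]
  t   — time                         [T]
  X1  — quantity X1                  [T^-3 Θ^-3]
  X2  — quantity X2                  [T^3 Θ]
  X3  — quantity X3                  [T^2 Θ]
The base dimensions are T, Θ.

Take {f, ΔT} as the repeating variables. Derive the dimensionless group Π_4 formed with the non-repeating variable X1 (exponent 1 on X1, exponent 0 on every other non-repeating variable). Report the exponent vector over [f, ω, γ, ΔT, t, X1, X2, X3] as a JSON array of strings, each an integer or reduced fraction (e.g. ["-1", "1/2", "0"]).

Dimensional matrix (T×Θ by f×ω×γ×ΔT×t×X1×X2×X3):
  T: [-1 -1 -1  0  1 -3  3  2]
  Θ: [ 0  0  0  1  0 -3  1  1]
Row reduction gives pivot columns f,ΔT; rank = 2
Repeat: f,ΔT; free: ω,γ,t,X1,X2,X3
RREF:
  r0: [   1    1    1    0   -1    3   -3   -2]
  r1: [   0    0    0    1    0   -3    1    1]
Fix exponent of X1 at 1, ω at 0, γ at 0, t at 0, X2 at 0, X3 at 0; solve each RREF row for its pivot's exponent:
  r0: exp(f) + (3)·1 = 0 ⇒ exp(f) = -3
  r1: exp(ΔT) + (-3)·1 = 0 ⇒ exp(ΔT) = 3
Π_4 = f^-3 · ΔT^3 · X1

["-3", "0", "0", "3", "0", "1", "0", "0"]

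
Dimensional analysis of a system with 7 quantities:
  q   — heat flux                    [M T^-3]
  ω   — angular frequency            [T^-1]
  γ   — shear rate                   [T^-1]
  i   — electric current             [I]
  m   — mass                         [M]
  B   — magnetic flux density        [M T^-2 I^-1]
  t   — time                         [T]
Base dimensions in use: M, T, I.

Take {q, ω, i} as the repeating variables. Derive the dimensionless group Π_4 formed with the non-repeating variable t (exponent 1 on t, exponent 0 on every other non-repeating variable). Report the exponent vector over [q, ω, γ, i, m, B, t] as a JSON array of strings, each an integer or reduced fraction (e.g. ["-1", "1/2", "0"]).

Dimensional matrix (M×T×I by q×ω×γ×i×m×B×t):
  M: [ 1  0  0  0  1  1  0]
  T: [-3 -1 -1  0  0 -2  1]
  I: [ 0  0  0  1  0 -1  0]
Row reduction gives pivot columns q,ω,i; rank = 3
Pivot set = {q,ω,i}, free = {γ,m,B,t}
RREF:
  r0: [   1    0    0    0    1    1    0]
  r1: [   0    1    1    0   -3   -1   -1]
  r2: [   0    0    0    1    0   -1    0]
Fix exponent of t at 1, γ at 0, m at 0, B at 0; solve each RREF row for its pivot's exponent:
  r0: exp(q) + (0)·1 = 0 ⇒ exp(q) = 0
  r1: exp(ω) + (-1)·1 = 0 ⇒ exp(ω) = 1
  r2: exp(i) + (0)·1 = 0 ⇒ exp(i) = 0
Π_4 = ω · t

["0", "1", "0", "0", "0", "0", "1"]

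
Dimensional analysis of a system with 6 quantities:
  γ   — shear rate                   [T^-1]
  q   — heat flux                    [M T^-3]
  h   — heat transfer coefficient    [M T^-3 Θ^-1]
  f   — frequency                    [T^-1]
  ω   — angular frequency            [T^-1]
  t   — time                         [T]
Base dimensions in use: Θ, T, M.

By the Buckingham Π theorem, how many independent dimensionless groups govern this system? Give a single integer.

Dimensional matrix (Θ×T×M by γ×q×h×f×ω×t):
  Θ: [ 0  0 -1  0  0  0]
  T: [-1 -3 -3 -1 -1  1]
  M: [ 0  1  1  0  0  0]
Echelon form has 3 nonzero rows (pivots: γ,q,h)
Π count = n − r = 6 − 3 = 3

3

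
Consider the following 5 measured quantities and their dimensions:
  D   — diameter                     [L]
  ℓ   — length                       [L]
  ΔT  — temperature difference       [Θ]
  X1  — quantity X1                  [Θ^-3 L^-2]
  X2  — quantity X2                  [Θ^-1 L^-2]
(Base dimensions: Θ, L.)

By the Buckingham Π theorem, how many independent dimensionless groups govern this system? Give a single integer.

Exponent matrix [Θ,L] × [D,ℓ,ΔT,X1,X2]:
  Θ: [ 0  0  1 -3 -1]
  L: [ 1  1  0 -2 -2]
Echelon form has 2 nonzero rows (pivots: D,ΔT)
Π count = n − r = 5 − 2 = 3

3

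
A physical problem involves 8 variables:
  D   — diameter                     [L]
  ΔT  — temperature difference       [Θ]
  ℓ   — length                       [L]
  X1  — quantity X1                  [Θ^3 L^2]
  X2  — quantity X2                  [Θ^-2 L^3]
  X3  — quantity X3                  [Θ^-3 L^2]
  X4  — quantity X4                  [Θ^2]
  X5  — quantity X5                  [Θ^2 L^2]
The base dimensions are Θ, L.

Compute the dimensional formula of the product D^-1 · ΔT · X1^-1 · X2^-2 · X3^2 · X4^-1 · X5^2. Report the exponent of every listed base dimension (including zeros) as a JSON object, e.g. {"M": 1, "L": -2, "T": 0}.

{"Θ": -2, "L": -1}

Exponent matrix [Θ,L] × [D,ΔT,ℓ,X1,X2,X3,X4,X5]:
  Θ: [ 0  1  0  3 -2 -3  2  2]
  L: [ 1  0  1  2  3  2  0  2]
  [Θ]: (-1)·0+(1)·1+(-1)·3+(-2)·-2+(2)·-3+(-1)·2+(2)·2 = -2
  [L]: (-1)·1+(1)·0+(-1)·2+(-2)·3+(2)·2+(-1)·0+(2)·2 = -1
⇒ Θ^-2 L^-1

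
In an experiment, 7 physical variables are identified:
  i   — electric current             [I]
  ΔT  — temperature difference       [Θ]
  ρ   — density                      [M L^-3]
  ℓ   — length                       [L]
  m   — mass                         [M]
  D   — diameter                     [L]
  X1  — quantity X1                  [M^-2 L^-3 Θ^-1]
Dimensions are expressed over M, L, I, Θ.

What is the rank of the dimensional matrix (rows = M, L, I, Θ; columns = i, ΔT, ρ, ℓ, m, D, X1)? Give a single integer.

Exponent matrix [M,L,I,Θ] × [i,ΔT,ρ,ℓ,m,D,X1]:
  M: [ 0  0  1  0  1  0 -2]
  L: [ 0  0 -3  1  0  1 -3]
  I: [ 1  0  0  0  0  0  0]
  Θ: [ 0  1  0  0  0  0 -1]
RREF → pivots at {i,ΔT,ρ,ℓ} ⇒ r = 4

4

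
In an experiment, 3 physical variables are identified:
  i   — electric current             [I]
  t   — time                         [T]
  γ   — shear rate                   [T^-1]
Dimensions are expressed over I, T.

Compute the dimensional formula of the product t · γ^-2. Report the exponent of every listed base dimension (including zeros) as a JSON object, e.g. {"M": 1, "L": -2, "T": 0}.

{"I": 0, "T": 3}

Write exponents as rows I,T / cols i,t,γ:
  I: [ 1  0  0]
  T: [ 0  1 -1]
  [I]: (1)·0+(-2)·0 = 0
  [T]: (1)·1+(-2)·-1 = 3
⇒ T^3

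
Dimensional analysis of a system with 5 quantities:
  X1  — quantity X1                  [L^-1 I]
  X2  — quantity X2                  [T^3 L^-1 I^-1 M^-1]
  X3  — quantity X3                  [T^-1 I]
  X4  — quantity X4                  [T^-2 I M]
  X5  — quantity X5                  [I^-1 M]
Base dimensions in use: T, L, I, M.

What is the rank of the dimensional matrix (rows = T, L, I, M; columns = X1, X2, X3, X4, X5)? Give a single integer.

Dimensional matrix (T×L×I×M by X1×X2×X3×X4×X5):
  T: [ 0  3 -1 -2  0]
  L: [-1 -1  0  0  0]
  I: [ 1 -1  1  1 -1]
  M: [ 0 -1  0  1  1]
RREF → pivots at {X1,X2,X3} ⇒ r = 3

3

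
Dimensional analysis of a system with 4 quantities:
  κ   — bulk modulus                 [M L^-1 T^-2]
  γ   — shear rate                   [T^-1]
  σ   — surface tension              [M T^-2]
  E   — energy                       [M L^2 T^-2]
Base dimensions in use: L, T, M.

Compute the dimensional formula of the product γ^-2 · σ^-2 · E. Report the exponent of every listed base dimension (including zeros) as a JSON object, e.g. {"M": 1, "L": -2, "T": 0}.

Dimensional matrix (L×T×M by κ×γ×σ×E):
  L: [-1  0  0  2]
  T: [-2 -1 -2 -2]
  M: [ 1  0  1  1]
  [L]: (-2)·0+(-2)·0+(1)·2 = 2
  [T]: (-2)·-1+(-2)·-2+(1)·-2 = 4
  [M]: (-2)·0+(-2)·1+(1)·1 = -1
⇒ L^2 T^4 M^-1

{"L": 2, "T": 4, "M": -1}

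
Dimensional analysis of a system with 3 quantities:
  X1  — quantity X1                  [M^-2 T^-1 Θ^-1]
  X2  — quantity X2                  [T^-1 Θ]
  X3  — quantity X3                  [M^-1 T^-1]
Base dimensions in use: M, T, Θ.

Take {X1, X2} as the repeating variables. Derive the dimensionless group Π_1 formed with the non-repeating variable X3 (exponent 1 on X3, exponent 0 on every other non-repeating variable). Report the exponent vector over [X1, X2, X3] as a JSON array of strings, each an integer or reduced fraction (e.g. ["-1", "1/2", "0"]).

Write exponents as rows M,T,Θ / cols X1,X2,X3:
  M: [-2  0 -1]
  T: [-1 -1 -1]
  Θ: [-1  1  0]
RREF → pivots at {X1,X2} ⇒ r = 2
Repeat: X1,X2; free: X3
RREF:
  r0: [   1    0  1/2]
  r1: [   0    1  1/2]
  r2: [   0    0    0]
Fix exponent of X3 at 1; solve each RREF row for its pivot's exponent:
  r0: exp(X1) + (1/2)·1 = 0 ⇒ exp(X1) = -1/2
  r1: exp(X2) + (1/2)·1 = 0 ⇒ exp(X2) = -1/2
Π_1 = X1^(-1/2) · X2^(-1/2) · X3

["-1/2", "-1/2", "1"]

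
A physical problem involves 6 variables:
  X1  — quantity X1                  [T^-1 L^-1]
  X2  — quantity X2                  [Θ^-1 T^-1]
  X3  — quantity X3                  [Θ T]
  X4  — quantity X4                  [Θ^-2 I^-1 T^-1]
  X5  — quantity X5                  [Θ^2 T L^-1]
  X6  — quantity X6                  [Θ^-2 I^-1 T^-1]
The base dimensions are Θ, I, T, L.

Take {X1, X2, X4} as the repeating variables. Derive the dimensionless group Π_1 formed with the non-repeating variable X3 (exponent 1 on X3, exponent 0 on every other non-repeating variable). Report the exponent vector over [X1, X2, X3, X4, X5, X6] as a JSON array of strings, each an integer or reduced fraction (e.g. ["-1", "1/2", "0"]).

Exponent matrix [Θ,I,T,L] × [X1,X2,X3,X4,X5,X6]:
  Θ: [ 0 -1  1 -2  2 -2]
  I: [ 0  0  0 -1  0 -1]
  T: [-1 -1  1 -1  1 -1]
  L: [-1  0  0  0 -1  0]
Echelon form has 3 nonzero rows (pivots: X1,X2,X4)
Repeat: X1,X2,X4; free: X3,X5,X6
RREF:
  r0: [   1    0    0    0    1    0]
  r1: [   0    1   -1    0   -2    0]
  r2: [   0    0    0    1    0    1]
  r3: [   0    0    0    0    0    0]
Fix exponent of X3 at 1, X5 at 0, X6 at 0; solve each RREF row for its pivot's exponent:
  r0: exp(X1) + (0)·1 = 0 ⇒ exp(X1) = 0
  r1: exp(X2) + (-1)·1 = 0 ⇒ exp(X2) = 1
  r2: exp(X4) + (0)·1 = 0 ⇒ exp(X4) = 0
Π_1 = X2 · X3

["0", "1", "1", "0", "0", "0"]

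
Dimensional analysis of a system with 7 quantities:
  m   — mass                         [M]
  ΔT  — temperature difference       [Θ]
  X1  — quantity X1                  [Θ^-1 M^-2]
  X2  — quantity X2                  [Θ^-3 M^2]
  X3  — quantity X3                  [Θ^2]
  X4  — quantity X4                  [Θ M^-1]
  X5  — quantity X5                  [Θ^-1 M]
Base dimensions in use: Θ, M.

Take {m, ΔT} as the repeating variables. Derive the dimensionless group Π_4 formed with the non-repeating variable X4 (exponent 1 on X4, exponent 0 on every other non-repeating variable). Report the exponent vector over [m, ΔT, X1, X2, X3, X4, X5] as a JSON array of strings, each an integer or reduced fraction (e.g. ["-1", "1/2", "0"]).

Write exponents as rows Θ,M / cols m,ΔT,X1,X2,X3,X4,X5:
  Θ: [ 0  1 -1 -3  2  1 -1]
  M: [ 1  0 -2  2  0 -1  1]
Row reduction gives pivot columns m,ΔT; rank = 2
Repeat: m,ΔT; free: X1,X2,X3,X4,X5
RREF:
  r0: [   1    0   -2    2    0   -1    1]
  r1: [   0    1   -1   -3    2    1   -1]
Fix exponent of X4 at 1, X1 at 0, X2 at 0, X3 at 0, X5 at 0; solve each RREF row for its pivot's exponent:
  r0: exp(m) + (-1)·1 = 0 ⇒ exp(m) = 1
  r1: exp(ΔT) + (1)·1 = 0 ⇒ exp(ΔT) = -1
Π_4 = m · ΔT^-1 · X4

["1", "-1", "0", "0", "0", "1", "0"]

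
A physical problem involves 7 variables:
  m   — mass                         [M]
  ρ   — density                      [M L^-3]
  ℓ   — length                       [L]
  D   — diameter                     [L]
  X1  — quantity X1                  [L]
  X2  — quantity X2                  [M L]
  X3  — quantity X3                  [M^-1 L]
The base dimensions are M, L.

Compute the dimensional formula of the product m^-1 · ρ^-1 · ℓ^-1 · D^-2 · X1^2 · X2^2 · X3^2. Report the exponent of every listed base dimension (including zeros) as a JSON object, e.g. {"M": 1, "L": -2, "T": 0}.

{"M": -2, "L": 6}

Exponent matrix [M,L] × [m,ρ,ℓ,D,X1,X2,X3]:
  M: [ 1  1  0  0  0  1 -1]
  L: [ 0 -3  1  1  1  1  1]
  [M]: (-1)·1+(-1)·1+(-1)·0+(-2)·0+(2)·0+(2)·1+(2)·-1 = -2
  [L]: (-1)·0+(-1)·-3+(-1)·1+(-2)·1+(2)·1+(2)·1+(2)·1 = 6
⇒ M^-2 L^6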